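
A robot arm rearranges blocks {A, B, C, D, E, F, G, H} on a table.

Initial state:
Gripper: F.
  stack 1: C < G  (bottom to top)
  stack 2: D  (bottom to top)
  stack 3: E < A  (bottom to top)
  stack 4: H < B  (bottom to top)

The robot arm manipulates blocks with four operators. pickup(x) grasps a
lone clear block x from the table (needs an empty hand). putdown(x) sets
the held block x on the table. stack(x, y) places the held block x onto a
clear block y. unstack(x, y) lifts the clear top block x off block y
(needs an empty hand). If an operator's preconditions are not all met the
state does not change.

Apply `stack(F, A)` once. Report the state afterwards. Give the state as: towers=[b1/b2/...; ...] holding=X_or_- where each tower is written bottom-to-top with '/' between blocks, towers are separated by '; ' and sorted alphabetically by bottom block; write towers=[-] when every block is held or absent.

towers=[C/G; D; E/A/F; H/B] holding=-

before: towers=[C/G; D; E/A; H/B] holding=F
pre[stack(F, A)]: holding(F) ok, clear(A) ok, F≠A ok
all met → apply stack(F, A)
after:  towers=[C/G; D; E/A/F; H/B] holding=-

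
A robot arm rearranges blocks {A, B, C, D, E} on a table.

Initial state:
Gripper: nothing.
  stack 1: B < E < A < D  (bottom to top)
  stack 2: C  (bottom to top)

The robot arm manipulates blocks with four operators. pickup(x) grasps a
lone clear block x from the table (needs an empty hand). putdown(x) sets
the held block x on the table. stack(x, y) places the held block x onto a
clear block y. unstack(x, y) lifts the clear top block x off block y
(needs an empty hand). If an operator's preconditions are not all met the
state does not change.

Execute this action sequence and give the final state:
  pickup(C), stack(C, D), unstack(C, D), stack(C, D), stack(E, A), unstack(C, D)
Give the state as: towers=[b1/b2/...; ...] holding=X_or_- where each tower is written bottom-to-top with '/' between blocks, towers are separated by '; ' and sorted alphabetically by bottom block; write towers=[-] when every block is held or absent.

step 1 (pickup(C)): towers=[B/E/A/D] holding=C
step 2 (stack(C, D)): towers=[B/E/A/D/C] holding=-
step 3 (unstack(C, D)): towers=[B/E/A/D] holding=C
step 4 (stack(C, D)): towers=[B/E/A/D/C] holding=-
step 5 (stack(E, A)) [no-op]: towers=[B/E/A/D/C] holding=-
step 6 (unstack(C, D)): towers=[B/E/A/D] holding=C

towers=[B/E/A/D] holding=C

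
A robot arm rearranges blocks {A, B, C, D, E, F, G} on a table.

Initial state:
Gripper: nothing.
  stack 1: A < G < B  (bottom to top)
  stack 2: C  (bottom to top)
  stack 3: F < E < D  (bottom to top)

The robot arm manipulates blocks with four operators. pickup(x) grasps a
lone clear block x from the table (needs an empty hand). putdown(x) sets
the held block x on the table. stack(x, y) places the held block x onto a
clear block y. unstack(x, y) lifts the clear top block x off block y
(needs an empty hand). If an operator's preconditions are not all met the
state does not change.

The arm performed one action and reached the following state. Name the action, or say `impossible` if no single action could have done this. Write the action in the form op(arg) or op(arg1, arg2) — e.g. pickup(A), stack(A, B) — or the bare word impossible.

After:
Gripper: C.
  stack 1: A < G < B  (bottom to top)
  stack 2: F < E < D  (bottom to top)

target: towers=[A/G/B; F/E/D] holding=C
     unstack(B, G) → towers=[A/G; C; F/E/D] holding=B
     unstack(D, E) → towers=[A/G/B; C; F/E] holding=D
         pickup(C) → towers=[A/G/B; F/E/D] holding=C  ← match

pickup(C)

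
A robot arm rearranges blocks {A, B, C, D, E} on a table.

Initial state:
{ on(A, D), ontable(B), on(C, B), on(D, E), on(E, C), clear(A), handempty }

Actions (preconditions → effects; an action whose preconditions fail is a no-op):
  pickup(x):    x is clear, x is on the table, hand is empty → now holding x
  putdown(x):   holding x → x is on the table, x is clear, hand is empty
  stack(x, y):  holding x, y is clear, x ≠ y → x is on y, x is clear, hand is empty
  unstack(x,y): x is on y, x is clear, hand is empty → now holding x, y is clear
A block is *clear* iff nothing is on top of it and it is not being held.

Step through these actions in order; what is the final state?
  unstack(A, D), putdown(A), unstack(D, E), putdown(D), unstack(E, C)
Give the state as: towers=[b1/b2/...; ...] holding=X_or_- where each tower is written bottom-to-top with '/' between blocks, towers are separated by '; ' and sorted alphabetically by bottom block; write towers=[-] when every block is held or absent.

towers=[A; B/C; D] holding=E

step 1 (unstack(A, D)): towers=[B/C/E/D] holding=A
step 2 (putdown(A)): towers=[A; B/C/E/D] holding=-
step 3 (unstack(D, E)): towers=[A; B/C/E] holding=D
step 4 (putdown(D)): towers=[A; B/C/E; D] holding=-
step 5 (unstack(E, C)): towers=[A; B/C; D] holding=E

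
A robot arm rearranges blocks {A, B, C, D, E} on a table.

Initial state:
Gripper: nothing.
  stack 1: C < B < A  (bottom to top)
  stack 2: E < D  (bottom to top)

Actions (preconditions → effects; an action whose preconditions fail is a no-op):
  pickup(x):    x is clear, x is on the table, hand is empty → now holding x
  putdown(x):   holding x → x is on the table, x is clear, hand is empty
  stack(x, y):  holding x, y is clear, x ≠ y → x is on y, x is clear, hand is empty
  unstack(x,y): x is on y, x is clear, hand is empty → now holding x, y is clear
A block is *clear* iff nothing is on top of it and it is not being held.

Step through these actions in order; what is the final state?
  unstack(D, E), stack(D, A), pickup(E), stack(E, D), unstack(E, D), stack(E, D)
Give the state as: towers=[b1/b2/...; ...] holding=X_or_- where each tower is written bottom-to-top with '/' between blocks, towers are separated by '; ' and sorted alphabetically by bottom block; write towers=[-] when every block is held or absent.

towers=[C/B/A/D/E] holding=-

step 1 (unstack(D, E)): towers=[C/B/A; E] holding=D
step 2 (stack(D, A)): towers=[C/B/A/D; E] holding=-
step 3 (pickup(E)): towers=[C/B/A/D] holding=E
step 4 (stack(E, D)): towers=[C/B/A/D/E] holding=-
step 5 (unstack(E, D)): towers=[C/B/A/D] holding=E
step 6 (stack(E, D)): towers=[C/B/A/D/E] holding=-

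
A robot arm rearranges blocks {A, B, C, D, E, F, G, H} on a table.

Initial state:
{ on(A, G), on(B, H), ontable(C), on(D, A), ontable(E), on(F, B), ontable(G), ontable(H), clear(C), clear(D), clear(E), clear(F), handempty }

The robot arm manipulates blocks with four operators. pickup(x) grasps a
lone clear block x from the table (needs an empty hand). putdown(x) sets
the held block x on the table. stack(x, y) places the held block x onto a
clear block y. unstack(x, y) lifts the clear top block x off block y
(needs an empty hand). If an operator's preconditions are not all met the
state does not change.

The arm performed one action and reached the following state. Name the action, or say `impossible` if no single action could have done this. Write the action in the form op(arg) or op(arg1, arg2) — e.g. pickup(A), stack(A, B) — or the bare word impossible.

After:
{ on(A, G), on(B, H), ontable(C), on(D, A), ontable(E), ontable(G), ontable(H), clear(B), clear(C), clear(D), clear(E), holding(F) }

target: towers=[C; E; G/A/D; H/B] holding=F
         pickup(E) → towers=[C; G/A/D; H/B/F] holding=E
     unstack(F, B) → towers=[C; E; G/A/D; H/B] holding=F  ← match
     unstack(D, A) → towers=[C; E; G/A; H/B/F] holding=D
         pickup(C) → towers=[E; G/A/D; H/B/F] holding=C

unstack(F, B)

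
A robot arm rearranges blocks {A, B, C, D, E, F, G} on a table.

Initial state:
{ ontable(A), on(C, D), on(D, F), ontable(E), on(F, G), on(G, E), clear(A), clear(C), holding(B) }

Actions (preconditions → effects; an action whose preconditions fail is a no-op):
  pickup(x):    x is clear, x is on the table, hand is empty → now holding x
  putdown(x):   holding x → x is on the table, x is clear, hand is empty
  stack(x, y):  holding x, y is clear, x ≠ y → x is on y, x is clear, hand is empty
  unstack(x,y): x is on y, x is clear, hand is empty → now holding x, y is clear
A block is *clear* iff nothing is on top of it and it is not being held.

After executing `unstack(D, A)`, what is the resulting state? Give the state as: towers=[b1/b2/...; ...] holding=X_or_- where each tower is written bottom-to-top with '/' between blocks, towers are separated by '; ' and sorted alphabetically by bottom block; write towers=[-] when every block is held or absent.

before: towers=[A; E/G/F/D/C] holding=B
pre[unstack(D, A)]: on(D,A) fail, clear(D) fail, handempty fail
on(D,A), clear(D), handempty unmet → unstack(D, A) is a no-op
after:  towers=[A; E/G/F/D/C] holding=B

towers=[A; E/G/F/D/C] holding=B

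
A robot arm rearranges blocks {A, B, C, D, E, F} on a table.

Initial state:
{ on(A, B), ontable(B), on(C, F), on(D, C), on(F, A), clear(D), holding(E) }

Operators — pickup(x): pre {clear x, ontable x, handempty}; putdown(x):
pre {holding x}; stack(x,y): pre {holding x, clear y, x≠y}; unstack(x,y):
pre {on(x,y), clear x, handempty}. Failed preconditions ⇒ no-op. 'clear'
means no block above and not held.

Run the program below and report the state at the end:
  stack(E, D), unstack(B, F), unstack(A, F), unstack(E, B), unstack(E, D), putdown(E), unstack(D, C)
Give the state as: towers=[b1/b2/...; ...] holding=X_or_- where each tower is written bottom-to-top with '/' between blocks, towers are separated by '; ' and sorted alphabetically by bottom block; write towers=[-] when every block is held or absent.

towers=[B/A/F/C; E] holding=D

step 1 (stack(E, D)): towers=[B/A/F/C/D/E] holding=-
step 2 (unstack(B, F)) [no-op]: towers=[B/A/F/C/D/E] holding=-
step 3 (unstack(A, F)) [no-op]: towers=[B/A/F/C/D/E] holding=-
step 4 (unstack(E, B)) [no-op]: towers=[B/A/F/C/D/E] holding=-
step 5 (unstack(E, D)): towers=[B/A/F/C/D] holding=E
step 6 (putdown(E)): towers=[B/A/F/C/D; E] holding=-
step 7 (unstack(D, C)): towers=[B/A/F/C; E] holding=D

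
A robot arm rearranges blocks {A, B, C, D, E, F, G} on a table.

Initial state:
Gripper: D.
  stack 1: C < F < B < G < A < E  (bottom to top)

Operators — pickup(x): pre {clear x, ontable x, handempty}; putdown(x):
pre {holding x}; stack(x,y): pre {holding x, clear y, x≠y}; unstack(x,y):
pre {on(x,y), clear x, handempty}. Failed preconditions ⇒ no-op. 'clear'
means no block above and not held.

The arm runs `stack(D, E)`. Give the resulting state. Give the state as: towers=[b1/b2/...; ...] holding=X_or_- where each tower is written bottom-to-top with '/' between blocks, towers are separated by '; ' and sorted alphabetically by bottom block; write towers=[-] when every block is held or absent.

before: towers=[C/F/B/G/A/E] holding=D
pre[stack(D, E)]: holding(D) ok, clear(E) ok, D≠E ok
all met → apply stack(D, E)
after:  towers=[C/F/B/G/A/E/D] holding=-

towers=[C/F/B/G/A/E/D] holding=-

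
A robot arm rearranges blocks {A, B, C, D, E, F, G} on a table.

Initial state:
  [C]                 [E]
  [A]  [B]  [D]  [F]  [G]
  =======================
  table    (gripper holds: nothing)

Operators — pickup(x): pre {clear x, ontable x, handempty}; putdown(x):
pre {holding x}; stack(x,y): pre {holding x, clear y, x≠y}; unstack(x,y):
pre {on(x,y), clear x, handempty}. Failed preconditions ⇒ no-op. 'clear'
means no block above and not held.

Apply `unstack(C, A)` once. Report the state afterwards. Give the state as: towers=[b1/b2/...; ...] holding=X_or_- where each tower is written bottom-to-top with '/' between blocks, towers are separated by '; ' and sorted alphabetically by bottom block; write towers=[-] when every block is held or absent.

before: towers=[A/C; B; D; F; G/E] holding=-
pre[unstack(C, A)]: on(C,A) ok, clear(C) ok, handempty ok
all met → apply unstack(C, A)
after:  towers=[A; B; D; F; G/E] holding=C

towers=[A; B; D; F; G/E] holding=C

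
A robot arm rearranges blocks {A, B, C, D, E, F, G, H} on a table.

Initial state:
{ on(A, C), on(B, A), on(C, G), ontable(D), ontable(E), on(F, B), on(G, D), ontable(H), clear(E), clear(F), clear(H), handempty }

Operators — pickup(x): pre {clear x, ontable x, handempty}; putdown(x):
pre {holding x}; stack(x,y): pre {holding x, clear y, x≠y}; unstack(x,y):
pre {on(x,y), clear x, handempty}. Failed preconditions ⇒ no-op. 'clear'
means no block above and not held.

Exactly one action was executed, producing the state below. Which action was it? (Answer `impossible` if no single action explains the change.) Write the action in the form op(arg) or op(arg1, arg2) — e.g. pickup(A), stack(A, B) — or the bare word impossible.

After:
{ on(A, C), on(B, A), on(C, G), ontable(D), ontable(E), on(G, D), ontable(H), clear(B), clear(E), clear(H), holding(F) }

target: towers=[D/G/C/A/B; E; H] holding=F
         pickup(E) → towers=[D/G/C/A/B/F; H] holding=E
         pickup(H) → towers=[D/G/C/A/B/F; E] holding=H
     unstack(F, B) → towers=[D/G/C/A/B; E; H] holding=F  ← match

unstack(F, B)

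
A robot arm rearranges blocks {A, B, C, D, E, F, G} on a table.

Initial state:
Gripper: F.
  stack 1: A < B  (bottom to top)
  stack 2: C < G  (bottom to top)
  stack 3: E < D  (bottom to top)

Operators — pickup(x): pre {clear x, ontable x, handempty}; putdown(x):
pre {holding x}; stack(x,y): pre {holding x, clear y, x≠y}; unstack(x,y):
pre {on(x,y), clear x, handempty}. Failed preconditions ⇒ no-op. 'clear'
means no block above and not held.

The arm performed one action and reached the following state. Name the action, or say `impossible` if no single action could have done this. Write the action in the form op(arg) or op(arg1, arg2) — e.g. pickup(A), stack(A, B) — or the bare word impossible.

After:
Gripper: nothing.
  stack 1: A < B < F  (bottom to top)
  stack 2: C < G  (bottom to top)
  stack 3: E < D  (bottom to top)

stack(F, B)

target: towers=[A/B/F; C/G; E/D] holding=-
        putdown(F) → towers=[A/B; C/G; E/D; F] holding=-
       stack(F, B) → towers=[A/B/F; C/G; E/D] holding=-  ← match
       stack(F, G) → towers=[A/B; C/G/F; E/D] holding=-
       stack(F, D) → towers=[A/B; C/G; E/D/F] holding=-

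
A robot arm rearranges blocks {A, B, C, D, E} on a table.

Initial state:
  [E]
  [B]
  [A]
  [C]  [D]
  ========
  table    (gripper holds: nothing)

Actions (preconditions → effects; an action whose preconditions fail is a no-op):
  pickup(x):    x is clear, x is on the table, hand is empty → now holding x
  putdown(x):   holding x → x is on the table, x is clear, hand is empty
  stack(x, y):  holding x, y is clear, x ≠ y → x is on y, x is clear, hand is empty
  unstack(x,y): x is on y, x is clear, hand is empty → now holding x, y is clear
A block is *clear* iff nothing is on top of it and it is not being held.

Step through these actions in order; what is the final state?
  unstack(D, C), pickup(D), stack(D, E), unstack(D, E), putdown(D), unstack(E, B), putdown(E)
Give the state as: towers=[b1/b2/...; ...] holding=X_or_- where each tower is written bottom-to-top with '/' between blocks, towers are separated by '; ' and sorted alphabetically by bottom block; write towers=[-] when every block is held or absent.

step 1 (unstack(D, C)) [no-op]: towers=[C/A/B/E; D] holding=-
step 2 (pickup(D)): towers=[C/A/B/E] holding=D
step 3 (stack(D, E)): towers=[C/A/B/E/D] holding=-
step 4 (unstack(D, E)): towers=[C/A/B/E] holding=D
step 5 (putdown(D)): towers=[C/A/B/E; D] holding=-
step 6 (unstack(E, B)): towers=[C/A/B; D] holding=E
step 7 (putdown(E)): towers=[C/A/B; D; E] holding=-

towers=[C/A/B; D; E] holding=-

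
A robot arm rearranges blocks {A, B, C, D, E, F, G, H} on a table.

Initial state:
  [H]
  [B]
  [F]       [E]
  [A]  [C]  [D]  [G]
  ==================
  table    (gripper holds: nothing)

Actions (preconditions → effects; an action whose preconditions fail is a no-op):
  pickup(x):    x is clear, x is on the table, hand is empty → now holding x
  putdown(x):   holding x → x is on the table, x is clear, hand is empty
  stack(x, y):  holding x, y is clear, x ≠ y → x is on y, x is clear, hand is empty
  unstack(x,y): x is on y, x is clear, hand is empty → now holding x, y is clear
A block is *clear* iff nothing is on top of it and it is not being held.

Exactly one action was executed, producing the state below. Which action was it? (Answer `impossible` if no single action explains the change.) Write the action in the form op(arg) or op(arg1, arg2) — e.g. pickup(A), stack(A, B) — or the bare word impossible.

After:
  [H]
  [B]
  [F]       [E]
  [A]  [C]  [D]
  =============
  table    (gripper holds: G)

target: towers=[A/F/B/H; C; D/E] holding=G
         pickup(G) → towers=[A/F/B/H; C; D/E] holding=G  ← match
     unstack(E, D) → towers=[A/F/B/H; C; D; G] holding=E
     unstack(H, B) → towers=[A/F/B; C; D/E; G] holding=H
         pickup(C) → towers=[A/F/B/H; D/E; G] holding=C

pickup(G)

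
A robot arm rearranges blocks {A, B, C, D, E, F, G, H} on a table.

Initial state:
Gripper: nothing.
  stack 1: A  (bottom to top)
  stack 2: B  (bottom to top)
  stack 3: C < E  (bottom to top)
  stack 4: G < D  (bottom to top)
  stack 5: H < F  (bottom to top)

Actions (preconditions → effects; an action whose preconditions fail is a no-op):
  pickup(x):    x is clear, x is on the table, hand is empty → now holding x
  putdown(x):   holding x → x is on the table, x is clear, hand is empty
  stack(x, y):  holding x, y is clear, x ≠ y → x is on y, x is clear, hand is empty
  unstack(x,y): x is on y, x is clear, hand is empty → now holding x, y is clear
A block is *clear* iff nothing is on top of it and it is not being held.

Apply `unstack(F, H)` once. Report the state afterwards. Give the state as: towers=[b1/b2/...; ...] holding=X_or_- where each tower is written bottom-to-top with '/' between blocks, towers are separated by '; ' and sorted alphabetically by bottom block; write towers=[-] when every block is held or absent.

towers=[A; B; C/E; G/D; H] holding=F

before: towers=[A; B; C/E; G/D; H/F] holding=-
pre[unstack(F, H)]: on(F,H) yes, clear(F) yes, handempty yes
all met → apply unstack(F, H)
after:  towers=[A; B; C/E; G/D; H] holding=F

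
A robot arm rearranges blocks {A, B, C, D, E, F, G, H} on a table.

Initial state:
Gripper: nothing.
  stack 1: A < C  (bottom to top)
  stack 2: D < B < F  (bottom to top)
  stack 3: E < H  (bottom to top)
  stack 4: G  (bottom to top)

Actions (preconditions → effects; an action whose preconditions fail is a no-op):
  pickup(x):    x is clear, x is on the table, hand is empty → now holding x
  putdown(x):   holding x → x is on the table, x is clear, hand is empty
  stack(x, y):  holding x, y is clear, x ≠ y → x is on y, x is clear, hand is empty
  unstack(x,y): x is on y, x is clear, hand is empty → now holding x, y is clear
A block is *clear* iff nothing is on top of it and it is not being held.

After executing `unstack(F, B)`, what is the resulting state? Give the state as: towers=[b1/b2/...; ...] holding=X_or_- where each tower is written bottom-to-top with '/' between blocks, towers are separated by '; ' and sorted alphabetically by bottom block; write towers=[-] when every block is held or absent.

before: towers=[A/C; D/B/F; E/H; G] holding=-
pre[unstack(F, B)]: on(F,B) ok, clear(F) ok, handempty ok
all met → apply unstack(F, B)
after:  towers=[A/C; D/B; E/H; G] holding=F

towers=[A/C; D/B; E/H; G] holding=F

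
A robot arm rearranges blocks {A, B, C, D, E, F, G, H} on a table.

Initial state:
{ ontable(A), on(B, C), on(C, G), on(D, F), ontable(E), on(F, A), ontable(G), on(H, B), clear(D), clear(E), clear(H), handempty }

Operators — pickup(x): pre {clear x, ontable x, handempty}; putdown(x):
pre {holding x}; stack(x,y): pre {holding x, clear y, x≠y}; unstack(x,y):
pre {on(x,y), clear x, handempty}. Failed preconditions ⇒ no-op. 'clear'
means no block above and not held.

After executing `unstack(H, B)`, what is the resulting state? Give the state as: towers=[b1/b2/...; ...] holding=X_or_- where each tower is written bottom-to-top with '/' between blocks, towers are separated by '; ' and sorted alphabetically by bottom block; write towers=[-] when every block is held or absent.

towers=[A/F/D; E; G/C/B] holding=H

before: towers=[A/F/D; E; G/C/B/H] holding=-
pre[unstack(H, B)]: on(H,B) ok, clear(H) ok, handempty ok
all met → apply unstack(H, B)
after:  towers=[A/F/D; E; G/C/B] holding=H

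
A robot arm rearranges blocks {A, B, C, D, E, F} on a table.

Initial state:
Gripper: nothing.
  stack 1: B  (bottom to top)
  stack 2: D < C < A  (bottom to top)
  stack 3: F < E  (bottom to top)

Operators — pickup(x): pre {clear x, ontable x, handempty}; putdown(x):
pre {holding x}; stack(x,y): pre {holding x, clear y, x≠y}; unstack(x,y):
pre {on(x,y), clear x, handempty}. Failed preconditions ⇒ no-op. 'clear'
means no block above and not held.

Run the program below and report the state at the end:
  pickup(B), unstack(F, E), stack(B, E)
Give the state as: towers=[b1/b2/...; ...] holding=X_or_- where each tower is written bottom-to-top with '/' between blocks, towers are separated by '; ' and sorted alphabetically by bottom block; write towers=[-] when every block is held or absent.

step 1 (pickup(B)): towers=[D/C/A; F/E] holding=B
step 2 (unstack(F, E)) [no-op]: towers=[D/C/A; F/E] holding=B
step 3 (stack(B, E)): towers=[D/C/A; F/E/B] holding=-

towers=[D/C/A; F/E/B] holding=-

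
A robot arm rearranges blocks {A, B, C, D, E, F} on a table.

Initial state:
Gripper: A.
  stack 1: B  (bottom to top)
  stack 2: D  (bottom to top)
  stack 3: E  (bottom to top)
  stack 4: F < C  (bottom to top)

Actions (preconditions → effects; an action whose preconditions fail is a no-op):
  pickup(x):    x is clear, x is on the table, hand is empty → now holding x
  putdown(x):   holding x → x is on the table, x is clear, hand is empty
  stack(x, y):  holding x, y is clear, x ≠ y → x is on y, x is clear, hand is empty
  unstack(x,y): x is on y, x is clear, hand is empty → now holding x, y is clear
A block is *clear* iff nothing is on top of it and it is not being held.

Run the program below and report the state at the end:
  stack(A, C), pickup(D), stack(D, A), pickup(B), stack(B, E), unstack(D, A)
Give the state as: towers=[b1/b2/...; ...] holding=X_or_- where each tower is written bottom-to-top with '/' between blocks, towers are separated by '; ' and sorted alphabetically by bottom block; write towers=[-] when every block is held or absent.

step 1 (stack(A, C)): towers=[B; D; E; F/C/A] holding=-
step 2 (pickup(D)): towers=[B; E; F/C/A] holding=D
step 3 (stack(D, A)): towers=[B; E; F/C/A/D] holding=-
step 4 (pickup(B)): towers=[E; F/C/A/D] holding=B
step 5 (stack(B, E)): towers=[E/B; F/C/A/D] holding=-
step 6 (unstack(D, A)): towers=[E/B; F/C/A] holding=D

towers=[E/B; F/C/A] holding=D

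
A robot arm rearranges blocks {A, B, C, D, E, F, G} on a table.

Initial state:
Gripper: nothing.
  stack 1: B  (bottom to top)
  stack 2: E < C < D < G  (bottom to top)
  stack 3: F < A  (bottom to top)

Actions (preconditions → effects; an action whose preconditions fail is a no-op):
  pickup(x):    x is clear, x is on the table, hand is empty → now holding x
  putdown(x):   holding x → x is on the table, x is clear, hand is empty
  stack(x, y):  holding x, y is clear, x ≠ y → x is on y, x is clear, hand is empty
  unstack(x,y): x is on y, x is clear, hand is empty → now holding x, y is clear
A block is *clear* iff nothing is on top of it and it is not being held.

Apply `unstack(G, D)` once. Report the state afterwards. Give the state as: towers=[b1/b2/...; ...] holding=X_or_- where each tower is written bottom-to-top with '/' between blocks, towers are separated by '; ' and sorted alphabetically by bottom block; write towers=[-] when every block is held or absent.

towers=[B; E/C/D; F/A] holding=G

before: towers=[B; E/C/D/G; F/A] holding=-
pre[unstack(G, D)]: on(G,D) yes, clear(G) yes, handempty yes
all met → apply unstack(G, D)
after:  towers=[B; E/C/D; F/A] holding=G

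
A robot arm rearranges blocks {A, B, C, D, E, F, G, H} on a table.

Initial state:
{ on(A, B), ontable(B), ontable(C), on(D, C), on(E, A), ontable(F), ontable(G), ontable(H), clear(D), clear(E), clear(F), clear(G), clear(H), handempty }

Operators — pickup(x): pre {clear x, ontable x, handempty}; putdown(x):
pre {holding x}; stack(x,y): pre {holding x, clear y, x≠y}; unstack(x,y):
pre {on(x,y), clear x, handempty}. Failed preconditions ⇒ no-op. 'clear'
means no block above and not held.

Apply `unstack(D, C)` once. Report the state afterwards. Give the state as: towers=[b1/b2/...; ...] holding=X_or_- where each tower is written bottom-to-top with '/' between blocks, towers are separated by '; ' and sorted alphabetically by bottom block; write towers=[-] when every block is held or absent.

before: towers=[B/A/E; C/D; F; G; H] holding=-
pre[unstack(D, C)]: on(D,C) ✓, clear(D) ✓, handempty ✓
all met → apply unstack(D, C)
after:  towers=[B/A/E; C; F; G; H] holding=D

towers=[B/A/E; C; F; G; H] holding=D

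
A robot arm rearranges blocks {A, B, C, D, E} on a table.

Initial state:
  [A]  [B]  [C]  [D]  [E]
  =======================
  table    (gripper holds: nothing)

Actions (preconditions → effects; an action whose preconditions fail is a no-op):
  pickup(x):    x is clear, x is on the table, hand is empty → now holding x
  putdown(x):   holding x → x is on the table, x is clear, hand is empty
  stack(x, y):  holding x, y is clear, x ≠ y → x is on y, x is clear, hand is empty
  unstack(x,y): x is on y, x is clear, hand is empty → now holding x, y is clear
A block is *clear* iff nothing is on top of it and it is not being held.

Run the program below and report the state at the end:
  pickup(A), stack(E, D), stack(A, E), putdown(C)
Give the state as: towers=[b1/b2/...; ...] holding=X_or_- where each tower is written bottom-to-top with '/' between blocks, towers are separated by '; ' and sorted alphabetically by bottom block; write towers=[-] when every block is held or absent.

towers=[B; C; D; E/A] holding=-

step 1 (pickup(A)): towers=[B; C; D; E] holding=A
step 2 (stack(E, D)) [no-op]: towers=[B; C; D; E] holding=A
step 3 (stack(A, E)): towers=[B; C; D; E/A] holding=-
step 4 (putdown(C)) [no-op]: towers=[B; C; D; E/A] holding=-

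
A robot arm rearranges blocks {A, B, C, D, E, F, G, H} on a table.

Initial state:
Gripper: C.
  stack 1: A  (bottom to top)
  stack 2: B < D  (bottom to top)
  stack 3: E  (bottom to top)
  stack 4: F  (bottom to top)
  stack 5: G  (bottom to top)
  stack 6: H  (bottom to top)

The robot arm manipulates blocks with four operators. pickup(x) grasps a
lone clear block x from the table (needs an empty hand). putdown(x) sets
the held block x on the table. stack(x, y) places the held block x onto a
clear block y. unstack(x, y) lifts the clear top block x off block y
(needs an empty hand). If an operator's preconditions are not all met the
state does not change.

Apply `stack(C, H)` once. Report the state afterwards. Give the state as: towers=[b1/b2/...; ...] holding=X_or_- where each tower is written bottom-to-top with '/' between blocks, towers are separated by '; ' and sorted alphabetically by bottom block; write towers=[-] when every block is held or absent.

before: towers=[A; B/D; E; F; G; H] holding=C
pre[stack(C, H)]: holding(C) ok, clear(H) ok, C≠H ok
all met → apply stack(C, H)
after:  towers=[A; B/D; E; F; G; H/C] holding=-

towers=[A; B/D; E; F; G; H/C] holding=-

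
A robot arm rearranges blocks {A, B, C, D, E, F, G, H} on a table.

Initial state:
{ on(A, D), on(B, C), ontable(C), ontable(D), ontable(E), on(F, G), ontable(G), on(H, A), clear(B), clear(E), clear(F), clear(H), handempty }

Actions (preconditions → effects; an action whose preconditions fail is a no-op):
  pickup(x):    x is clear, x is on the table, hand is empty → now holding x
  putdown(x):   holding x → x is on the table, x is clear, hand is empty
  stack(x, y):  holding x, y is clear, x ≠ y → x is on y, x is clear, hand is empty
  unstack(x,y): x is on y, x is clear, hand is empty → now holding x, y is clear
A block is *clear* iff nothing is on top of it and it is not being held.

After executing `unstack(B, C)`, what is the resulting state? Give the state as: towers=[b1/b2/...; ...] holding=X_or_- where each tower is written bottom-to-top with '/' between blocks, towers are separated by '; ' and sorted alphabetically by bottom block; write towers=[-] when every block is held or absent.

before: towers=[C/B; D/A/H; E; G/F] holding=-
pre[unstack(B, C)]: on(B,C) ok, clear(B) ok, handempty ok
all met → apply unstack(B, C)
after:  towers=[C; D/A/H; E; G/F] holding=B

towers=[C; D/A/H; E; G/F] holding=B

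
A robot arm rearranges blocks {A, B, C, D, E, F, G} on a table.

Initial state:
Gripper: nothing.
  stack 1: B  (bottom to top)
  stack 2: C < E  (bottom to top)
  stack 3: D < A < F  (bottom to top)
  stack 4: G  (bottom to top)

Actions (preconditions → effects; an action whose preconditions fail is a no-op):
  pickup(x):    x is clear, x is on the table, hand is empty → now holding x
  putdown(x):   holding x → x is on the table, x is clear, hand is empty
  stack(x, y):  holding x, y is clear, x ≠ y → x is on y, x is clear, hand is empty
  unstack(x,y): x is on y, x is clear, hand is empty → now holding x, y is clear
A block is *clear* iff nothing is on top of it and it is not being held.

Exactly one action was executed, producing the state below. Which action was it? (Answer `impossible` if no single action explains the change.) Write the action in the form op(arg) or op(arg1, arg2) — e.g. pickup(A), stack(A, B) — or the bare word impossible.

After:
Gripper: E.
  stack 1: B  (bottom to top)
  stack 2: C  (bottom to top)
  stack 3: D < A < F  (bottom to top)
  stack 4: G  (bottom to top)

target: towers=[B; C; D/A/F; G] holding=E
         pickup(B) → towers=[C/E; D/A/F; G] holding=B
     unstack(F, A) → towers=[B; C/E; D/A; G] holding=F
         pickup(G) → towers=[B; C/E; D/A/F] holding=G
     unstack(E, C) → towers=[B; C; D/A/F; G] holding=E  ← match

unstack(E, C)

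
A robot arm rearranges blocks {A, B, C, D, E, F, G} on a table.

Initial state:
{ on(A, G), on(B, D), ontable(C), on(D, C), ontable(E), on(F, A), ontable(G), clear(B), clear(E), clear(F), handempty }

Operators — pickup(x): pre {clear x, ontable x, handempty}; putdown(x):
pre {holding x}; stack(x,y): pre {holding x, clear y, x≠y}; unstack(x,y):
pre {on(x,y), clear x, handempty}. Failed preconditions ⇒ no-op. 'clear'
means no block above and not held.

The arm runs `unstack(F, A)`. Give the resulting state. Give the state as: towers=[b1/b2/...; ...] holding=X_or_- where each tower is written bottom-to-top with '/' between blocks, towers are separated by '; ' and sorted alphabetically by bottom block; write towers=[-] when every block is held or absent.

before: towers=[C/D/B; E; G/A/F] holding=-
pre[unstack(F, A)]: on(F,A) ✓, clear(F) ✓, handempty ✓
all met → apply unstack(F, A)
after:  towers=[C/D/B; E; G/A] holding=F

towers=[C/D/B; E; G/A] holding=F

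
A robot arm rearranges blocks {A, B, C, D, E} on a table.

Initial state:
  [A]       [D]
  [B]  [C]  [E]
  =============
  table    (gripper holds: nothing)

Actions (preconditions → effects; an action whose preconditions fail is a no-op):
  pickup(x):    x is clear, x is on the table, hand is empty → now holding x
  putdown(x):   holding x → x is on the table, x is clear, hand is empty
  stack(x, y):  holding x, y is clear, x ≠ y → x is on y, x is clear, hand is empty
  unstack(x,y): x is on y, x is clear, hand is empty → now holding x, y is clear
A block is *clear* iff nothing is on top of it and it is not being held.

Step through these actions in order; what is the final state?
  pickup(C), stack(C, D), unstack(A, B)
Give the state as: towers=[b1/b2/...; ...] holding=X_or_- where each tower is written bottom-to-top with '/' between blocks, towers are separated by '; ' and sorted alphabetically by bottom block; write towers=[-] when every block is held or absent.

step 1 (pickup(C)): towers=[B/A; E/D] holding=C
step 2 (stack(C, D)): towers=[B/A; E/D/C] holding=-
step 3 (unstack(A, B)): towers=[B; E/D/C] holding=A

towers=[B; E/D/C] holding=A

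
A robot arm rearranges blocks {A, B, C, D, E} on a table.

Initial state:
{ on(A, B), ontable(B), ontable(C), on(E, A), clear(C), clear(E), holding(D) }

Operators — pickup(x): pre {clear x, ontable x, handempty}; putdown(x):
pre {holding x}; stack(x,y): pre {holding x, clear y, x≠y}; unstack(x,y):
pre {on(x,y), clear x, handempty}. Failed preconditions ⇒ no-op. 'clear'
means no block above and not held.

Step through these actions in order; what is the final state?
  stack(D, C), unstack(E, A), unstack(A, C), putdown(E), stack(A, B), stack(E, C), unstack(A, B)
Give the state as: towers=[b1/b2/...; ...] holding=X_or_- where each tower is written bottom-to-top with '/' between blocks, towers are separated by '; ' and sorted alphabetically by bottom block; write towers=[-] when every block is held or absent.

towers=[B; C/D; E] holding=A

step 1 (stack(D, C)): towers=[B/A/E; C/D] holding=-
step 2 (unstack(E, A)): towers=[B/A; C/D] holding=E
step 3 (unstack(A, C)) [no-op]: towers=[B/A; C/D] holding=E
step 4 (putdown(E)): towers=[B/A; C/D; E] holding=-
step 5 (stack(A, B)) [no-op]: towers=[B/A; C/D; E] holding=-
step 6 (stack(E, C)) [no-op]: towers=[B/A; C/D; E] holding=-
step 7 (unstack(A, B)): towers=[B; C/D; E] holding=A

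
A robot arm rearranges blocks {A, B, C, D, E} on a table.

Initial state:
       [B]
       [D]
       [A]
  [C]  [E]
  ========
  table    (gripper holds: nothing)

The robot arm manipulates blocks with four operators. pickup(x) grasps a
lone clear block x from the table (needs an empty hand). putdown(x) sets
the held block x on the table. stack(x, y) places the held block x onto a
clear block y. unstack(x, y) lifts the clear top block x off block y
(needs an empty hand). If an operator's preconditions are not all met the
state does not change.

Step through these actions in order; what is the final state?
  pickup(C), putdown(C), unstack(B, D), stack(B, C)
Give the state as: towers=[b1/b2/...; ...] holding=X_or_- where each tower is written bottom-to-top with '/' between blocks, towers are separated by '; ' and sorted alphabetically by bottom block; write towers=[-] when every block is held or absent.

step 1 (pickup(C)): towers=[E/A/D/B] holding=C
step 2 (putdown(C)): towers=[C; E/A/D/B] holding=-
step 3 (unstack(B, D)): towers=[C; E/A/D] holding=B
step 4 (stack(B, C)): towers=[C/B; E/A/D] holding=-

towers=[C/B; E/A/D] holding=-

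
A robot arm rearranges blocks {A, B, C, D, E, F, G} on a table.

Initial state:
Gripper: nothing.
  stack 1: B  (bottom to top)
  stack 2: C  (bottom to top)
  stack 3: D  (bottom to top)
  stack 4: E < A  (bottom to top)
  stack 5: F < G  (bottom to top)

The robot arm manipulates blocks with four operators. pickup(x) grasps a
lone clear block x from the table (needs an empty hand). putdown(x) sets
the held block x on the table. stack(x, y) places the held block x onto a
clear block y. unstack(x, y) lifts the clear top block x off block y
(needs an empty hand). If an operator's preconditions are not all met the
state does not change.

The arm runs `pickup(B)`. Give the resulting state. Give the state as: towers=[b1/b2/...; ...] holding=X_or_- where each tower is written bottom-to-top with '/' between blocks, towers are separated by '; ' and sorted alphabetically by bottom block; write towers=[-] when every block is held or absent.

before: towers=[B; C; D; E/A; F/G] holding=-
pre[pickup(B)]: clear(B) yes, ontable(B) yes, handempty yes
all met → apply pickup(B)
after:  towers=[C; D; E/A; F/G] holding=B

towers=[C; D; E/A; F/G] holding=B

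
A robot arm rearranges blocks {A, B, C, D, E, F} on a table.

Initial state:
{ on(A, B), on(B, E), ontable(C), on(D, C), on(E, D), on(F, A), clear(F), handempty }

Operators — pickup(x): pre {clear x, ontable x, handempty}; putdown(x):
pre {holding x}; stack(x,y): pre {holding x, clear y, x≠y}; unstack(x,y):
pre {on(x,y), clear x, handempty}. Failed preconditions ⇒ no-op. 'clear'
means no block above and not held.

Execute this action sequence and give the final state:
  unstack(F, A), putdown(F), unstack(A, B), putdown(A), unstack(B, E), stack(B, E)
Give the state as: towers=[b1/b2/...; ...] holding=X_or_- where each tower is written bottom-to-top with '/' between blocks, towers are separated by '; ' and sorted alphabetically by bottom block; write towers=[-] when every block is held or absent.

step 1 (unstack(F, A)): towers=[C/D/E/B/A] holding=F
step 2 (putdown(F)): towers=[C/D/E/B/A; F] holding=-
step 3 (unstack(A, B)): towers=[C/D/E/B; F] holding=A
step 4 (putdown(A)): towers=[A; C/D/E/B; F] holding=-
step 5 (unstack(B, E)): towers=[A; C/D/E; F] holding=B
step 6 (stack(B, E)): towers=[A; C/D/E/B; F] holding=-

towers=[A; C/D/E/B; F] holding=-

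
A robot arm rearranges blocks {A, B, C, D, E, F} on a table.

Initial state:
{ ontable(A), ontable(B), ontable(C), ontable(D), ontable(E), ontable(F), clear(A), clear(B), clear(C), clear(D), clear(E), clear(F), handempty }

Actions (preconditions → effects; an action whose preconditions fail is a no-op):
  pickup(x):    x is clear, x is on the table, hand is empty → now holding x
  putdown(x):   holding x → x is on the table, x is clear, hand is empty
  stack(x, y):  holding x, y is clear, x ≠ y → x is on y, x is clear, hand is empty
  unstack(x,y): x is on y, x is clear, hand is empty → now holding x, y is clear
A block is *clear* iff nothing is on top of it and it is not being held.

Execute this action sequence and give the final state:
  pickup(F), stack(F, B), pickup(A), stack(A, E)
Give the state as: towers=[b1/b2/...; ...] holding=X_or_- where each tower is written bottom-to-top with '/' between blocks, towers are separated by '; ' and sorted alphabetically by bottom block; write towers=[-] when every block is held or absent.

step 1 (pickup(F)): towers=[A; B; C; D; E] holding=F
step 2 (stack(F, B)): towers=[A; B/F; C; D; E] holding=-
step 3 (pickup(A)): towers=[B/F; C; D; E] holding=A
step 4 (stack(A, E)): towers=[B/F; C; D; E/A] holding=-

towers=[B/F; C; D; E/A] holding=-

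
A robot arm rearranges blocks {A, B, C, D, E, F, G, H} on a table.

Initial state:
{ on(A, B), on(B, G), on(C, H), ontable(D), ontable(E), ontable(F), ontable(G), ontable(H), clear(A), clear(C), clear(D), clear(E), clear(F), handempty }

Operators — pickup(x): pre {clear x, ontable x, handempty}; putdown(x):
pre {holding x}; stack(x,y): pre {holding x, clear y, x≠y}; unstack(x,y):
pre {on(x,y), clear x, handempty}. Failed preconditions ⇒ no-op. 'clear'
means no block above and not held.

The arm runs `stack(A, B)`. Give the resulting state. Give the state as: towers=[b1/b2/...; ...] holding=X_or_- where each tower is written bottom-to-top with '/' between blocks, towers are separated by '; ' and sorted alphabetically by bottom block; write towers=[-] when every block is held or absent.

towers=[D; E; F; G/B/A; H/C] holding=-

before: towers=[D; E; F; G/B/A; H/C] holding=-
pre[stack(A, B)]: holding(A) no, clear(B) no, A≠B yes
holding(A), clear(B) unmet → stack(A, B) is a no-op
after:  towers=[D; E; F; G/B/A; H/C] holding=-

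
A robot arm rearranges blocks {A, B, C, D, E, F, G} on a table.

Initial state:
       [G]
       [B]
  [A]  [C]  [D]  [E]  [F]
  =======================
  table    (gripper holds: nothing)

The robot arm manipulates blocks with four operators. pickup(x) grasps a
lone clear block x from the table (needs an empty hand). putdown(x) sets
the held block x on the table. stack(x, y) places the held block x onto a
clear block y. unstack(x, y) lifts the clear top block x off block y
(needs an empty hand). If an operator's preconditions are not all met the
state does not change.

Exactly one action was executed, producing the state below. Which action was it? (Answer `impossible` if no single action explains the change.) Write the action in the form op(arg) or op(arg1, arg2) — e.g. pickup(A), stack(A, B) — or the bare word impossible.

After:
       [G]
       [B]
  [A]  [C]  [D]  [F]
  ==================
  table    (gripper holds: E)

pickup(E)

target: towers=[A; C/B/G; D; F] holding=E
         pickup(F) → towers=[A; C/B/G; D; E] holding=F
     unstack(G, B) → towers=[A; C/B; D; E; F] holding=G
         pickup(D) → towers=[A; C/B/G; E; F] holding=D
         pickup(A) → towers=[C/B/G; D; E; F] holding=A
         pickup(E) → towers=[A; C/B/G; D; F] holding=E  ← match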